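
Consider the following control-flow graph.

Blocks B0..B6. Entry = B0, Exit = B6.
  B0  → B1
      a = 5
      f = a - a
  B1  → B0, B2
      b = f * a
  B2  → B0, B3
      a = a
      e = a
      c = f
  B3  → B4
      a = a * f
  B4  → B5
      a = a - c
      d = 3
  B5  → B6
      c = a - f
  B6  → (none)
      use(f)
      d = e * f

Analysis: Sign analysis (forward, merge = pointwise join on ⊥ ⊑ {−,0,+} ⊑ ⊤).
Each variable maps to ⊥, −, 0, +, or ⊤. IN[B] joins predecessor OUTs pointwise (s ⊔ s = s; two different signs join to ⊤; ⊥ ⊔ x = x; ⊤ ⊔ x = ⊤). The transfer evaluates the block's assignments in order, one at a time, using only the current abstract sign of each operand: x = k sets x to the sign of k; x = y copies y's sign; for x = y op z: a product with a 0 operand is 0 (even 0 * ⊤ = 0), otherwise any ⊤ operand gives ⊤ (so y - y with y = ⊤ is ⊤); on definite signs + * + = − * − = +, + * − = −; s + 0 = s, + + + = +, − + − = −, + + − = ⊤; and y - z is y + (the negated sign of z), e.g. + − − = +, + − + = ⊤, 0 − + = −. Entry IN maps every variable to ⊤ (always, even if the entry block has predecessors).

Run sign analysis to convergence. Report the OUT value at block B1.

Answer: {a: +, b: ⊤, c: ⊤, d: ⊤, e: ⊤, f: ⊤}

Derivation:
Converged values:
  B0:  IN=(all ⊤)  OUT={a:+; rest ⊤}
  B1:  IN={a:+; rest ⊤}  OUT={a:+; rest ⊤}
  B2:  IN={a:+; rest ⊤}  OUT={a:+, e:+; rest ⊤}
  B3:  IN={a:+, e:+; rest ⊤}  OUT={e:+; rest ⊤}
  B4:  IN={e:+; rest ⊤}  OUT={d:+, e:+; rest ⊤}
  B5:  IN={d:+, e:+; rest ⊤}  OUT={d:+, e:+; rest ⊤}
  B6:  IN={d:+, e:+; rest ⊤}  OUT={e:+; rest ⊤}

Merge at B1: IN[B1] = OUT[B0] = {a: +, b: ⊤, c: ⊤, d: ⊤, e: ⊤, f: ⊤}
Applying B1's transfer function to that IN value gives OUT[B1] (row B1 above).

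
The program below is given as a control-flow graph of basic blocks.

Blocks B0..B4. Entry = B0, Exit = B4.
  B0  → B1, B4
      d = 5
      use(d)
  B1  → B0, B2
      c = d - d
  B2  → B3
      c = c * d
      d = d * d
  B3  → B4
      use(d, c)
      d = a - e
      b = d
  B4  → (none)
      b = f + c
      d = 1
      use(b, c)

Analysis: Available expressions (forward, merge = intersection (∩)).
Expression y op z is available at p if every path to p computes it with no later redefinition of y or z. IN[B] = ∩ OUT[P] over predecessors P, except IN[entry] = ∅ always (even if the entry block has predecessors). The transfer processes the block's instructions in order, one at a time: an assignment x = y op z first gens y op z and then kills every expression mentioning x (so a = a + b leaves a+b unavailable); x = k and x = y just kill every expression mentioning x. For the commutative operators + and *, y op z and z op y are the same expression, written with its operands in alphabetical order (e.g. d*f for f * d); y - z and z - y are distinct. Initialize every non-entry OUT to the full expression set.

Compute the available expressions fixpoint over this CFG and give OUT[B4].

Answer: {c+f}

Derivation:
Fixpoint table:
  B0:  IN={}  OUT={}
  B1:  IN={}  OUT={d-d}
  B2:  IN={d-d}  OUT={}
  B3:  IN={}  OUT={a-e}
  B4:  IN={}  OUT={c+f}

Merge at B4: IN[B4] = OUT[B0] ∩ OUT[B3] = {}
Applying B4's transfer function to that IN value gives OUT[B4] (row B4 above).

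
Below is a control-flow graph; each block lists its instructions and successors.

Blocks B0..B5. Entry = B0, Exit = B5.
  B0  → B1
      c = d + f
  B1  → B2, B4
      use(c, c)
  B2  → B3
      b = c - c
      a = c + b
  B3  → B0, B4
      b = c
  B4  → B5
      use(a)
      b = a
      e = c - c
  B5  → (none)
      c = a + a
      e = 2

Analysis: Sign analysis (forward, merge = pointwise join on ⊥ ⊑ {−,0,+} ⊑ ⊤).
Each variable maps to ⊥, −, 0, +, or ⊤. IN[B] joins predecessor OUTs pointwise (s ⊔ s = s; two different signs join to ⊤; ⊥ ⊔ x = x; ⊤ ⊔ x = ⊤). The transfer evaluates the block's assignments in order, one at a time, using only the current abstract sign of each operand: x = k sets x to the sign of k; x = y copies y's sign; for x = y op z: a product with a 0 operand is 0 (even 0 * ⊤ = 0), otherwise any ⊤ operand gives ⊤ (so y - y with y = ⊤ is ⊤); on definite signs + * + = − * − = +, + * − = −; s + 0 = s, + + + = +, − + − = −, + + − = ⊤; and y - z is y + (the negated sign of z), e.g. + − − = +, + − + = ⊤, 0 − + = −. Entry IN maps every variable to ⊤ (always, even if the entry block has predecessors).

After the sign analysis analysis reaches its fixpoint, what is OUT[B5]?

Per-block solution:
  B0: | IN=(all ⊤) | OUT=(all ⊤)
  B1: | IN=(all ⊤) | OUT=(all ⊤)
  B2: | IN=(all ⊤) | OUT=(all ⊤)
  B3: | IN=(all ⊤) | OUT=(all ⊤)
  B4: | IN=(all ⊤) | OUT=(all ⊤)
  B5: | IN=(all ⊤) | OUT={e:+; rest ⊤}

Merge at B5: IN[B5] = OUT[B4] = {a: ⊤, b: ⊤, c: ⊤, d: ⊤, e: ⊤, f: ⊤}
Applying B5's transfer function to that IN value gives OUT[B5] (row B5 above).

Answer: {a: ⊤, b: ⊤, c: ⊤, d: ⊤, e: +, f: ⊤}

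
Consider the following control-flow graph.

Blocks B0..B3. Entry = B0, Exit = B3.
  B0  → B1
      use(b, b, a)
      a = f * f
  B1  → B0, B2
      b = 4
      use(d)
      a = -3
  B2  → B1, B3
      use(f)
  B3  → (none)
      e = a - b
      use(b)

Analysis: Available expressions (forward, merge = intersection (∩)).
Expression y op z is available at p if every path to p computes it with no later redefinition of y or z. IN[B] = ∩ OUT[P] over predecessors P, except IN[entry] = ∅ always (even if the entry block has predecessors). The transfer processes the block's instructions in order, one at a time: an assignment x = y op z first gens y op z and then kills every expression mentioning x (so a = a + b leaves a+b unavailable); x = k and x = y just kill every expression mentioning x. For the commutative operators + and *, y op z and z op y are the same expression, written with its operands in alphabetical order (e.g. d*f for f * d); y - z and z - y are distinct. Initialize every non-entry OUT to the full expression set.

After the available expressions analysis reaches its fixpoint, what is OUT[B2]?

Answer: {f*f}

Working:
Per-block solution:
  B0: | IN={} | OUT={f*f}
  B1: | IN={f*f} | OUT={f*f}
  B2: | IN={f*f} | OUT={f*f}
  B3: | IN={f*f} | OUT={a-b, f*f}

Merge at B2: IN[B2] = OUT[B1] = {f*f}
Applying B2's transfer function to that IN value gives OUT[B2] (row B2 above).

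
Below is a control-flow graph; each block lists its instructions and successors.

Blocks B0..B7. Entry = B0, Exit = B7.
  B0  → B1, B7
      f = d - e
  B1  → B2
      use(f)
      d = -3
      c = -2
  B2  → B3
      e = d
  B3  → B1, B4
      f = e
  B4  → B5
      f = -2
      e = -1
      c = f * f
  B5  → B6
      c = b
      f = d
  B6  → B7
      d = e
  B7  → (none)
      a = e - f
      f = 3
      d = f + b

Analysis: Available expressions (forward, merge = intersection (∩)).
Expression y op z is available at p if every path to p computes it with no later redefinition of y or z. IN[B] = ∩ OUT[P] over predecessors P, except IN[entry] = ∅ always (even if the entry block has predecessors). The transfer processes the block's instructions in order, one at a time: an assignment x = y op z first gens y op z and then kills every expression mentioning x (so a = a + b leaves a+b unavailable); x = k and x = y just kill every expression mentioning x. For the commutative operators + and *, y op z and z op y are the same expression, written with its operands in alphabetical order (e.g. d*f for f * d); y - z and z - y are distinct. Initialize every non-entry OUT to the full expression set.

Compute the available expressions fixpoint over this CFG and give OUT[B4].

Per-block solution:
  B0: | IN={} | OUT={d-e}
  B1: | IN={} | OUT={}
  B2: | IN={} | OUT={}
  B3: | IN={} | OUT={}
  B4: | IN={} | OUT={f*f}
  B5: | IN={f*f} | OUT={}
  B6: | IN={} | OUT={}
  B7: | IN={} | OUT={b+f}

Merge at B4: IN[B4] = OUT[B3] = {}
Applying B4's transfer function to that IN value gives OUT[B4] (row B4 above).

Answer: {f*f}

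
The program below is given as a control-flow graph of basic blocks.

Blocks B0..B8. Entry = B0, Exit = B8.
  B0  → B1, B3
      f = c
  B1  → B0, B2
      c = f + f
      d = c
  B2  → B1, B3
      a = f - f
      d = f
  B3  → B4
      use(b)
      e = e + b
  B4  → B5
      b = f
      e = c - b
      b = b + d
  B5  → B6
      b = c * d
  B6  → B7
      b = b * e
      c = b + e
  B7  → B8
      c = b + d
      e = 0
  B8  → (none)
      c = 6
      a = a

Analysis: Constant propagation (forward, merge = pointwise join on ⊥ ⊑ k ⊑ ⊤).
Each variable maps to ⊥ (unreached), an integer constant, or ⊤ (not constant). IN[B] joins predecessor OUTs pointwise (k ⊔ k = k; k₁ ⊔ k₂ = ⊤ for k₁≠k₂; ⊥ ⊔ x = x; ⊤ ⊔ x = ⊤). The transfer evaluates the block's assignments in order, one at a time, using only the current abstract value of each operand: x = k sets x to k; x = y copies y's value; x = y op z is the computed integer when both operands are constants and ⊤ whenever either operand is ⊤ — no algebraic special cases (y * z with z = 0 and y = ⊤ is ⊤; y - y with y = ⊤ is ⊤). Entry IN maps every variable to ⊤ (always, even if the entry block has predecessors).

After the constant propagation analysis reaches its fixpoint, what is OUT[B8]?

Per-block solution:
  B0:  IN=(all ⊤)  OUT=(all ⊤)
  B1:  IN=(all ⊤)  OUT=(all ⊤)
  B2:  IN=(all ⊤)  OUT=(all ⊤)
  B3:  IN=(all ⊤)  OUT=(all ⊤)
  B4:  IN=(all ⊤)  OUT=(all ⊤)
  B5:  IN=(all ⊤)  OUT=(all ⊤)
  B6:  IN=(all ⊤)  OUT=(all ⊤)
  B7:  IN=(all ⊤)  OUT={e:0; rest ⊤}
  B8:  IN={e:0; rest ⊤}  OUT={c:6, e:0; rest ⊤}

Merge at B8: IN[B8] = OUT[B7] = {a: ⊤, b: ⊤, c: ⊤, d: ⊤, e: 0, f: ⊤}
Applying B8's transfer function to that IN value gives OUT[B8] (row B8 above).

Answer: {a: ⊤, b: ⊤, c: 6, d: ⊤, e: 0, f: ⊤}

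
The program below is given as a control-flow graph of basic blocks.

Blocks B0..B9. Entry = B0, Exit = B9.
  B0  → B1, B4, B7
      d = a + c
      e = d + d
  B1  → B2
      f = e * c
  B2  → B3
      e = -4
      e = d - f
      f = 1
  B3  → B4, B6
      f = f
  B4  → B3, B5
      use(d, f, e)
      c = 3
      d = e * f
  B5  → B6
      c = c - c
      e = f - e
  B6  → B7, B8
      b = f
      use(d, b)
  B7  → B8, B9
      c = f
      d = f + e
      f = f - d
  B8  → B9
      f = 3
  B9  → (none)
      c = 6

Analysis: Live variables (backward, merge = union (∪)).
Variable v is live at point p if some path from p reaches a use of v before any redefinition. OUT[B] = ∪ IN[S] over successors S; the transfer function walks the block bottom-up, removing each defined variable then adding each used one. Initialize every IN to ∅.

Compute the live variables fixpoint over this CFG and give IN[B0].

Answer: {a, c, f}

Working:
Fixpoint table:
  B0:  IN={a, c, f}  OUT={c, d, e, f}
  B1:  IN={c, d, e}  OUT={d, f}
  B2:  IN={d, f}  OUT={d, e, f}
  B3:  IN={d, e, f}  OUT={d, e, f}
  B4:  IN={d, e, f}  OUT={c, d, e, f}
  B5:  IN={c, d, e, f}  OUT={d, e, f}
  B6:  IN={d, e, f}  OUT={e, f}
  B7:  IN={e, f}  OUT={}
  B8:  IN={}  OUT={}
  B9:  IN={}  OUT={}

Merge at B0: OUT[B0] = IN[B1] ⊔ IN[B4] ⊔ IN[B7] = {c, d, e, f}
Applying B0's transfer function to that OUT value gives IN[B0] (row B0 above).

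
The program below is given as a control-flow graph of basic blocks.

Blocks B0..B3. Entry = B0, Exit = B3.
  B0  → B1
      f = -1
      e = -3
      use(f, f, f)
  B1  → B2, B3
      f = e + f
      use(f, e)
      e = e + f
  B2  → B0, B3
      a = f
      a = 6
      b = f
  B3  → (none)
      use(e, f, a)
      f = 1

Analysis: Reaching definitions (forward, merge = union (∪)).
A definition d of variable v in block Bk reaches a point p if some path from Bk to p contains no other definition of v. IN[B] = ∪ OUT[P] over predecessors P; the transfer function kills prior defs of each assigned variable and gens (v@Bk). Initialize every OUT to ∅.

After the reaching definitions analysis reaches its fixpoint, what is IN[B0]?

Answer: {a@B2, b@B2, e@B1, f@B1}

Working:
Per-block solution:
  B0: | IN={a@B2, b@B2, e@B1, f@B1} | OUT={a@B2, b@B2, e@B0, f@B0}
  B1: | IN={a@B2, b@B2, e@B0, f@B0} | OUT={a@B2, b@B2, e@B1, f@B1}
  B2: | IN={a@B2, b@B2, e@B1, f@B1} | OUT={a@B2, b@B2, e@B1, f@B1}
  B3: | IN={a@B2, b@B2, e@B1, f@B1} | OUT={a@B2, b@B2, e@B1, f@B3}

Merge at B0 (entry node, so the boundary value {} is joined with the incoming edge(s)): IN[B0] = {} ⊔ OUT[B2] = {a@B2, b@B2, e@B1, f@B1}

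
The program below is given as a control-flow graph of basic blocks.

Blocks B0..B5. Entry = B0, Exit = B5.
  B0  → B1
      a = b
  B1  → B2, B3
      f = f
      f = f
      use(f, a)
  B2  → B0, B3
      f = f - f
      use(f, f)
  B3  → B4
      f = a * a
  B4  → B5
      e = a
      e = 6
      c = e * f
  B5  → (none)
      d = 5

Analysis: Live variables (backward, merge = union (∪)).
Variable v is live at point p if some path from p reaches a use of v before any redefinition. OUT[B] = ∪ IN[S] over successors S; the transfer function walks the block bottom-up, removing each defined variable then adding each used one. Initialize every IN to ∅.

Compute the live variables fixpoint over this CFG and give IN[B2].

Answer: {a, b, f}

Derivation:
Fixpoint table:
  B0:   IN={b, f}   OUT={a, b, f}
  B1:   IN={a, b, f}   OUT={a, b, f}
  B2:   IN={a, b, f}   OUT={a, b, f}
  B3:   IN={a}   OUT={a, f}
  B4:   IN={a, f}   OUT={}
  B5:   IN={}   OUT={}

Merge at B2: OUT[B2] = IN[B0] ⊔ IN[B3] = {a, b, f}
Applying B2's transfer function to that OUT value gives IN[B2] (row B2 above).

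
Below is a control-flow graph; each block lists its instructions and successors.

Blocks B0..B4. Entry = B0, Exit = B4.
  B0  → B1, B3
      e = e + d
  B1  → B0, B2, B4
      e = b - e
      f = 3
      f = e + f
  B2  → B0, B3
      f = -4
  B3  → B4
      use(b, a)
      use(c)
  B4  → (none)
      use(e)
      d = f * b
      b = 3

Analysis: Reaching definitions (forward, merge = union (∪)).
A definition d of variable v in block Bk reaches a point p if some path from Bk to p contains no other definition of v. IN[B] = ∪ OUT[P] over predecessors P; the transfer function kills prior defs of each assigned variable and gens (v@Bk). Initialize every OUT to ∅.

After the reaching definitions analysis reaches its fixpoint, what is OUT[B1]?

Answer: {e@B1, f@B1}

Derivation:
Fixpoint table:
  B0:  IN={e@B1, f@B1, f@B2}  OUT={e@B0, f@B1, f@B2}
  B1:  IN={e@B0, f@B1, f@B2}  OUT={e@B1, f@B1}
  B2:  IN={e@B1, f@B1}  OUT={e@B1, f@B2}
  B3:  IN={e@B0, e@B1, f@B1, f@B2}  OUT={e@B0, e@B1, f@B1, f@B2}
  B4:  IN={e@B0, e@B1, f@B1, f@B2}  OUT={b@B4, d@B4, e@B0, e@B1, f@B1, f@B2}

Merge at B1: IN[B1] = OUT[B0] = {e@B0, f@B1, f@B2}
Applying B1's transfer function to that IN value gives OUT[B1] (row B1 above).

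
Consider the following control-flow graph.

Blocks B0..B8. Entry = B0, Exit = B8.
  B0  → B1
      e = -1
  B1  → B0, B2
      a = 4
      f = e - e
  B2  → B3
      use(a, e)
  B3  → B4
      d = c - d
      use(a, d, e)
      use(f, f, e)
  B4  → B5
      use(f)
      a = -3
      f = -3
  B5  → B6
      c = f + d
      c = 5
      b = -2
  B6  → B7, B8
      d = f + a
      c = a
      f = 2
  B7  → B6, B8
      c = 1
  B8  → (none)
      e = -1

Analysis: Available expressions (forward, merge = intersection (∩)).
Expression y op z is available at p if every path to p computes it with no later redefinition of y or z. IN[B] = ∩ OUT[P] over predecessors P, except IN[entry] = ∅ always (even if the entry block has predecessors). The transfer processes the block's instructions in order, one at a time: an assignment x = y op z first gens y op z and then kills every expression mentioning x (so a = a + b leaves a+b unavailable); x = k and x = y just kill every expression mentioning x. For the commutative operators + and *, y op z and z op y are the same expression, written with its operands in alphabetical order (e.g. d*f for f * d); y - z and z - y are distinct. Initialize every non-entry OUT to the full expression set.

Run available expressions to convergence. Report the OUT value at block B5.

Per-block solution:
  B0:  IN={}  OUT={}
  B1:  IN={}  OUT={e-e}
  B2:  IN={e-e}  OUT={e-e}
  B3:  IN={e-e}  OUT={e-e}
  B4:  IN={e-e}  OUT={e-e}
  B5:  IN={e-e}  OUT={d+f, e-e}
  B6:  IN={e-e}  OUT={e-e}
  B7:  IN={e-e}  OUT={e-e}
  B8:  IN={e-e}  OUT={}

Merge at B5: IN[B5] = OUT[B4] = {e-e}
Applying B5's transfer function to that IN value gives OUT[B5] (row B5 above).

Answer: {d+f, e-e}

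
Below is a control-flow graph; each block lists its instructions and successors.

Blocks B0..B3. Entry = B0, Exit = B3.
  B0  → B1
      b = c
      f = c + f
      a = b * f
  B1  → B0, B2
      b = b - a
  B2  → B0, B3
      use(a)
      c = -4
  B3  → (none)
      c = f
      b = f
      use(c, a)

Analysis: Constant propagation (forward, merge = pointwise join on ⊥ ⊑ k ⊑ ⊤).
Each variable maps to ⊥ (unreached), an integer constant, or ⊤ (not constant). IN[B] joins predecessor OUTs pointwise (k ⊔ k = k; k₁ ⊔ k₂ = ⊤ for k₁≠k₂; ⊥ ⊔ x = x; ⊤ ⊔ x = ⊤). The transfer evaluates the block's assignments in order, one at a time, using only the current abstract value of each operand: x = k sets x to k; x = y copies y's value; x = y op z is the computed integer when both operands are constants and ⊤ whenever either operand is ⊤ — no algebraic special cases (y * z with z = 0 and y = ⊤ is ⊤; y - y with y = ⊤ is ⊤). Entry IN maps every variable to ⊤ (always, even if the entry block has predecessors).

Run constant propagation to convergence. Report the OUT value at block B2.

Per-block solution:
  B0:  IN=(all ⊤)  OUT=(all ⊤)
  B1:  IN=(all ⊤)  OUT=(all ⊤)
  B2:  IN=(all ⊤)  OUT={c:-4; rest ⊤}
  B3:  IN={c:-4; rest ⊤}  OUT=(all ⊤)

Merge at B2: IN[B2] = OUT[B1] = {a: ⊤, b: ⊤, c: ⊤, d: ⊤, e: ⊤, f: ⊤}
Applying B2's transfer function to that IN value gives OUT[B2] (row B2 above).

Answer: {a: ⊤, b: ⊤, c: -4, d: ⊤, e: ⊤, f: ⊤}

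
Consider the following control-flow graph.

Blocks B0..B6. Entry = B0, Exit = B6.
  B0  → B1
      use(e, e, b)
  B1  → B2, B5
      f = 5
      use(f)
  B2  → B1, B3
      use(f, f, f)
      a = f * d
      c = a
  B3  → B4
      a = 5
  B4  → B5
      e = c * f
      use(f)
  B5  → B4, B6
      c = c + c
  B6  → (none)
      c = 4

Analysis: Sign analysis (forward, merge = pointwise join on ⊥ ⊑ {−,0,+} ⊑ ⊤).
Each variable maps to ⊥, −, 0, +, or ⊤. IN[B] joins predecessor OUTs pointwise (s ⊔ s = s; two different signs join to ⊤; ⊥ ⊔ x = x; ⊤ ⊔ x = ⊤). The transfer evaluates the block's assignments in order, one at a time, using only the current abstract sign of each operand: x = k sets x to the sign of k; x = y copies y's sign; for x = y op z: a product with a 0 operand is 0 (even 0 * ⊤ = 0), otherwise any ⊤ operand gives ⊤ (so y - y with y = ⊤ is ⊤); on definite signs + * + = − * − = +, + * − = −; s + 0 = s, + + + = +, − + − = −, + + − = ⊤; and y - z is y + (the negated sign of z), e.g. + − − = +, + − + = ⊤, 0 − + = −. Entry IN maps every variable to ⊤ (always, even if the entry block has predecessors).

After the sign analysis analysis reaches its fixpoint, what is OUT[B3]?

Answer: {a: +, b: ⊤, c: ⊤, d: ⊤, e: ⊤, f: +}

Derivation:
Per-block solution:
  B0: | IN=(all ⊤) | OUT=(all ⊤)
  B1: | IN=(all ⊤) | OUT={f:+; rest ⊤}
  B2: | IN={f:+; rest ⊤} | OUT={f:+; rest ⊤}
  B3: | IN={f:+; rest ⊤} | OUT={a:+, f:+; rest ⊤}
  B4: | IN={f:+; rest ⊤} | OUT={f:+; rest ⊤}
  B5: | IN={f:+; rest ⊤} | OUT={f:+; rest ⊤}
  B6: | IN={f:+; rest ⊤} | OUT={c:+, f:+; rest ⊤}

Merge at B3: IN[B3] = OUT[B2] = {a: ⊤, b: ⊤, c: ⊤, d: ⊤, e: ⊤, f: +}
Applying B3's transfer function to that IN value gives OUT[B3] (row B3 above).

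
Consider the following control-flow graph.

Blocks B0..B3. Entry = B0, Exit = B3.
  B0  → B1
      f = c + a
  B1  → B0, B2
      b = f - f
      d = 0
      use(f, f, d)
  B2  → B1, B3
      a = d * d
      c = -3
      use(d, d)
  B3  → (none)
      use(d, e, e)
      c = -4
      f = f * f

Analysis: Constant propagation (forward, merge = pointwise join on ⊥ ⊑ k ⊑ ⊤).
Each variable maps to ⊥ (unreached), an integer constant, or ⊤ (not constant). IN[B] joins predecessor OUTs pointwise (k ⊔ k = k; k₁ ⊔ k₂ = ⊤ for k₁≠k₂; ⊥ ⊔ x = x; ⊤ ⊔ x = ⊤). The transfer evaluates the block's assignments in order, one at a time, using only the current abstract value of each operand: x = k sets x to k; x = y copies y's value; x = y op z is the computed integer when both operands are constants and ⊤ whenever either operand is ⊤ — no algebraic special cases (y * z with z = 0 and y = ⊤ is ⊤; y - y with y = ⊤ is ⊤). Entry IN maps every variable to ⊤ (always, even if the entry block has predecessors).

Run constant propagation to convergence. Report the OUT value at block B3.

Answer: {a: 0, b: ⊤, c: -4, d: 0, e: ⊤, f: ⊤}

Trace:
Fixpoint table:
  B0: | IN=(all ⊤) | OUT=(all ⊤)
  B1: | IN=(all ⊤) | OUT={d:0; rest ⊤}
  B2: | IN={d:0; rest ⊤} | OUT={a:0, c:-3, d:0; rest ⊤}
  B3: | IN={a:0, c:-3, d:0; rest ⊤} | OUT={a:0, c:-4, d:0; rest ⊤}

Merge at B3: IN[B3] = OUT[B2] = {a: 0, b: ⊤, c: -3, d: 0, e: ⊤, f: ⊤}
Applying B3's transfer function to that IN value gives OUT[B3] (row B3 above).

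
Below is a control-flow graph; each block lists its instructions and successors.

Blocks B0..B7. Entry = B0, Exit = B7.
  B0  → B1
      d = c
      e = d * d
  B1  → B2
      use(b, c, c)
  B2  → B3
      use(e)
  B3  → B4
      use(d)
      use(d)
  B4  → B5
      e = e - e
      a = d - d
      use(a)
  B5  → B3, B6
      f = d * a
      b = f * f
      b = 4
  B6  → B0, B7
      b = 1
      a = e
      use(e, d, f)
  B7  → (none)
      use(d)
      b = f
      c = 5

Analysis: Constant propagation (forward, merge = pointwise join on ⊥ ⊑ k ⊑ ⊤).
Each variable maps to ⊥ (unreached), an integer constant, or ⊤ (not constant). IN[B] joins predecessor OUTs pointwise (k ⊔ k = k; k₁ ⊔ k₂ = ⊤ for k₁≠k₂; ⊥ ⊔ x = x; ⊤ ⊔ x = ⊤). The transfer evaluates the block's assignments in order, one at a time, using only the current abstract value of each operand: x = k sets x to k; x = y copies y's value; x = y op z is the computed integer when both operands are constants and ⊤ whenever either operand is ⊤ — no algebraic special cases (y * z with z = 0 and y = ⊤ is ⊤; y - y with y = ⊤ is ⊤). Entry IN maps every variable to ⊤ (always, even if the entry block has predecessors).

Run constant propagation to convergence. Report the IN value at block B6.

Answer: {a: ⊤, b: 4, c: ⊤, d: ⊤, e: ⊤, f: ⊤}

Derivation:
Per-block solution:
  B0:   IN=(all ⊤)   OUT=(all ⊤)
  B1:   IN=(all ⊤)   OUT=(all ⊤)
  B2:   IN=(all ⊤)   OUT=(all ⊤)
  B3:   IN=(all ⊤)   OUT=(all ⊤)
  B4:   IN=(all ⊤)   OUT=(all ⊤)
  B5:   IN=(all ⊤)   OUT={b:4; rest ⊤}
  B6:   IN={b:4; rest ⊤}   OUT={b:1; rest ⊤}
  B7:   IN={b:1; rest ⊤}   OUT={c:5; rest ⊤}

Merge at B6: IN[B6] = OUT[B5] = {a: ⊤, b: 4, c: ⊤, d: ⊤, e: ⊤, f: ⊤}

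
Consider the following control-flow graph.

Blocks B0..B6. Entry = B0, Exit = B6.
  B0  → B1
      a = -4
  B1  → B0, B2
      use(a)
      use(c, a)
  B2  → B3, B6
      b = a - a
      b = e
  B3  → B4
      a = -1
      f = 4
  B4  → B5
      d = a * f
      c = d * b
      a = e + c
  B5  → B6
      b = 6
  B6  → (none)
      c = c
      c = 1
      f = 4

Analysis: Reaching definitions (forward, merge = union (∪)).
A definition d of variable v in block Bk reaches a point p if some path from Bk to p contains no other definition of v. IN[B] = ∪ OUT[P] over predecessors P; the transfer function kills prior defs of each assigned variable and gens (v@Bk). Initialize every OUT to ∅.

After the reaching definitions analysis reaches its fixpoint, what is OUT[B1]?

Answer: {a@B0}

Working:
Per-block solution:
  B0: | IN={a@B0} | OUT={a@B0}
  B1: | IN={a@B0} | OUT={a@B0}
  B2: | IN={a@B0} | OUT={a@B0, b@B2}
  B3: | IN={a@B0, b@B2} | OUT={a@B3, b@B2, f@B3}
  B4: | IN={a@B3, b@B2, f@B3} | OUT={a@B4, b@B2, c@B4, d@B4, f@B3}
  B5: | IN={a@B4, b@B2, c@B4, d@B4, f@B3} | OUT={a@B4, b@B5, c@B4, d@B4, f@B3}
  B6: | IN={a@B0, a@B4, b@B2, b@B5, c@B4, d@B4, f@B3} | OUT={a@B0, a@B4, b@B2, b@B5, c@B6, d@B4, f@B6}

Merge at B1: IN[B1] = OUT[B0] = {a@B0}
Applying B1's transfer function to that IN value gives OUT[B1] (row B1 above).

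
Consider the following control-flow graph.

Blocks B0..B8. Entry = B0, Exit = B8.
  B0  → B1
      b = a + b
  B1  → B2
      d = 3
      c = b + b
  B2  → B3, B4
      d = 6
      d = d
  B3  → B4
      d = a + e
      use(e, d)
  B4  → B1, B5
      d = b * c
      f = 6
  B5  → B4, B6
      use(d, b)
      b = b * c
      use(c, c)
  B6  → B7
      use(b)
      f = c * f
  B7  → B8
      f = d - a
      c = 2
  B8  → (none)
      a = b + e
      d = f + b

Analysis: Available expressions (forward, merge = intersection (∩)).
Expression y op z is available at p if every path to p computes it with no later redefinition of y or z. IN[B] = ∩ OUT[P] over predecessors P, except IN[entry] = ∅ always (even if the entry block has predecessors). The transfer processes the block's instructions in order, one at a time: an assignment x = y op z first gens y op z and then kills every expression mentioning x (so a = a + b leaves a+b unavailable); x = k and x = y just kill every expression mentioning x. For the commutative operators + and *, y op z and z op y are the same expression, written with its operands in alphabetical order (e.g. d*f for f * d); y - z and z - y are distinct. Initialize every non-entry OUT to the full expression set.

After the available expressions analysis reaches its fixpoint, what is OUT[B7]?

Answer: {d-a}

Working:
Fixpoint table:
  B0: | IN={} | OUT={}
  B1: | IN={} | OUT={b+b}
  B2: | IN={b+b} | OUT={b+b}
  B3: | IN={b+b} | OUT={a+e, b+b}
  B4: | IN={} | OUT={b*c}
  B5: | IN={b*c} | OUT={}
  B6: | IN={} | OUT={}
  B7: | IN={} | OUT={d-a}
  B8: | IN={d-a} | OUT={b+e, b+f}

Merge at B7: IN[B7] = OUT[B6] = {}
Applying B7's transfer function to that IN value gives OUT[B7] (row B7 above).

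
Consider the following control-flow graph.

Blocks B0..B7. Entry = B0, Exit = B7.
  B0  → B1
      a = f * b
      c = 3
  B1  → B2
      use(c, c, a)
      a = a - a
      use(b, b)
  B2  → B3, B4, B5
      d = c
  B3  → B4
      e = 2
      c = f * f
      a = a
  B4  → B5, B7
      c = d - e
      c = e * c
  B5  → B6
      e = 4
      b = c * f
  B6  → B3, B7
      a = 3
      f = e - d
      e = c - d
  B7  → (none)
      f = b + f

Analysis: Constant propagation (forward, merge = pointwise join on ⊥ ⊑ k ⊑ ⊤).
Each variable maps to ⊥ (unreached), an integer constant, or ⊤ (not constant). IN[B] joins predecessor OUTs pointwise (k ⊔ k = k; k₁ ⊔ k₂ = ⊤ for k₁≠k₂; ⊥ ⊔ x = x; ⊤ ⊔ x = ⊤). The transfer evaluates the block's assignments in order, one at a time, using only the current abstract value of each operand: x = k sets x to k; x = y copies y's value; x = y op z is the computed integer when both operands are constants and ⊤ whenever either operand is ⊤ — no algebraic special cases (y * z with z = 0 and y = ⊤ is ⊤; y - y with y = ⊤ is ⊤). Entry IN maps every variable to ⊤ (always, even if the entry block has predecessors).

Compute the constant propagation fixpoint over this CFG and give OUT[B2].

Answer: {a: ⊤, b: ⊤, c: 3, d: 3, e: ⊤, f: ⊤}

Trace:
Converged values:
  B0: | IN=(all ⊤) | OUT={c:3; rest ⊤}
  B1: | IN={c:3; rest ⊤} | OUT={c:3; rest ⊤}
  B2: | IN={c:3; rest ⊤} | OUT={c:3, d:3; rest ⊤}
  B3: | IN={d:3; rest ⊤} | OUT={d:3, e:2; rest ⊤}
  B4: | IN={d:3; rest ⊤} | OUT={d:3; rest ⊤}
  B5: | IN={d:3; rest ⊤} | OUT={d:3, e:4; rest ⊤}
  B6: | IN={d:3, e:4; rest ⊤} | OUT={a:3, d:3, f:1; rest ⊤}
  B7: | IN={d:3; rest ⊤} | OUT={d:3; rest ⊤}

Merge at B2: IN[B2] = OUT[B1] = {a: ⊤, b: ⊤, c: 3, d: ⊤, e: ⊤, f: ⊤}
Applying B2's transfer function to that IN value gives OUT[B2] (row B2 above).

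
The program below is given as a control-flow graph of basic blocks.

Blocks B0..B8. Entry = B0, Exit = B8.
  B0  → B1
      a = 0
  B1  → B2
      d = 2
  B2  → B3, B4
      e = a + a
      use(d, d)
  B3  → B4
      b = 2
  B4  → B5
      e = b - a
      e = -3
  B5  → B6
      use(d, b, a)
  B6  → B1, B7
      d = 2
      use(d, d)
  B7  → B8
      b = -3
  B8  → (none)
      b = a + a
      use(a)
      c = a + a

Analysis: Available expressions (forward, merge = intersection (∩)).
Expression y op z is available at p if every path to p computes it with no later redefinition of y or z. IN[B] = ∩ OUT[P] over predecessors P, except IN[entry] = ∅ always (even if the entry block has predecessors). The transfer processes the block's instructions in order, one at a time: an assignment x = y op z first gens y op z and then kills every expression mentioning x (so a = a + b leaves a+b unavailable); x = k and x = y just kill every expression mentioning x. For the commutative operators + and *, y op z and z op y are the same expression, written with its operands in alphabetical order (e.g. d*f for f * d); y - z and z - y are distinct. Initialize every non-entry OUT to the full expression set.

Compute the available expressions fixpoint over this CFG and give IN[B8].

Per-block solution:
  B0:  IN={}  OUT={}
  B1:  IN={}  OUT={}
  B2:  IN={}  OUT={a+a}
  B3:  IN={a+a}  OUT={a+a}
  B4:  IN={a+a}  OUT={a+a, b-a}
  B5:  IN={a+a, b-a}  OUT={a+a, b-a}
  B6:  IN={a+a, b-a}  OUT={a+a, b-a}
  B7:  IN={a+a, b-a}  OUT={a+a}
  B8:  IN={a+a}  OUT={a+a}

Merge at B8: IN[B8] = OUT[B7] = {a+a}

Answer: {a+a}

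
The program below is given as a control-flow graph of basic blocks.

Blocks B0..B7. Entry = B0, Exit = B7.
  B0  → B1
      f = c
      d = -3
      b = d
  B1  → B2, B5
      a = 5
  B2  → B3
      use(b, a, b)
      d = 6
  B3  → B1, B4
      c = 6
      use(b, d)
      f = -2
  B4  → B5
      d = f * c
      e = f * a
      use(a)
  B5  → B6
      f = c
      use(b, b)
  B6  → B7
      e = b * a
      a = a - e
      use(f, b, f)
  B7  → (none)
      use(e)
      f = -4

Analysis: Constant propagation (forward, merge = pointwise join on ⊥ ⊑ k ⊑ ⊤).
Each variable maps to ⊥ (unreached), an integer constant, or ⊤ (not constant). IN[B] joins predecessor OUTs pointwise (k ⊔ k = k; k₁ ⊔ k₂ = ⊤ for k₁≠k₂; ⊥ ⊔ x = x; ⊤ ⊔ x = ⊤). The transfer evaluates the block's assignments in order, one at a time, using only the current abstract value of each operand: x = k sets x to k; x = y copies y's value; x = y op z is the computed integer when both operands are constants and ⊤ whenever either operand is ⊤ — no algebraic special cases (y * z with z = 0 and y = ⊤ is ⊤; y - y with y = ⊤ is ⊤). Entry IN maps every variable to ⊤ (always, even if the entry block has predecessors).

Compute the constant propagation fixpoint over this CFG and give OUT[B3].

Converged values:
  B0: | IN=(all ⊤) | OUT={b:-3, d:-3; rest ⊤}
  B1: | IN={b:-3; rest ⊤} | OUT={a:5, b:-3; rest ⊤}
  B2: | IN={a:5, b:-3; rest ⊤} | OUT={a:5, b:-3, d:6; rest ⊤}
  B3: | IN={a:5, b:-3, d:6; rest ⊤} | OUT={a:5, b:-3, c:6, d:6, f:-2; rest ⊤}
  B4: | IN={a:5, b:-3, c:6, d:6, f:-2; rest ⊤} | OUT={a:5, b:-3, c:6, d:-12, e:-10, f:-2; rest ⊤}
  B5: | IN={a:5, b:-3; rest ⊤} | OUT={a:5, b:-3; rest ⊤}
  B6: | IN={a:5, b:-3; rest ⊤} | OUT={a:20, b:-3, e:-15; rest ⊤}
  B7: | IN={a:20, b:-3, e:-15; rest ⊤} | OUT={a:20, b:-3, e:-15, f:-4; rest ⊤}

Merge at B3: IN[B3] = OUT[B2] = {a: 5, b: -3, c: ⊤, d: 6, e: ⊤, f: ⊤}
Applying B3's transfer function to that IN value gives OUT[B3] (row B3 above).

Answer: {a: 5, b: -3, c: 6, d: 6, e: ⊤, f: -2}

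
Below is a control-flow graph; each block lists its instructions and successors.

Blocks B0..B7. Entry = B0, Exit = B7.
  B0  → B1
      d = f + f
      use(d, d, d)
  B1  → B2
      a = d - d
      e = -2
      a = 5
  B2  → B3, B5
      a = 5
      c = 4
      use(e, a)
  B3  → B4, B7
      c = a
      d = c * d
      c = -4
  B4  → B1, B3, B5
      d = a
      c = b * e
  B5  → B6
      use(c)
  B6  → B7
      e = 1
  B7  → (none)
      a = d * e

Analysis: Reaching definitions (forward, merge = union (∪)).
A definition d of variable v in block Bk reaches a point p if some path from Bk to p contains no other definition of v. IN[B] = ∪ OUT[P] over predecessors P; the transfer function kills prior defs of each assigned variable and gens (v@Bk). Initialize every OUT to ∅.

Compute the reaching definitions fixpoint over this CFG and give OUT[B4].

Converged values:
  B0:  IN={}  OUT={d@B0}
  B1:  IN={a@B2, c@B4, d@B0, d@B4, e@B1}  OUT={a@B1, c@B4, d@B0, d@B4, e@B1}
  B2:  IN={a@B1, c@B4, d@B0, d@B4, e@B1}  OUT={a@B2, c@B2, d@B0, d@B4, e@B1}
  B3:  IN={a@B2, c@B2, c@B4, d@B0, d@B4, e@B1}  OUT={a@B2, c@B3, d@B3, e@B1}
  B4:  IN={a@B2, c@B3, d@B3, e@B1}  OUT={a@B2, c@B4, d@B4, e@B1}
  B5:  IN={a@B2, c@B2, c@B4, d@B0, d@B4, e@B1}  OUT={a@B2, c@B2, c@B4, d@B0, d@B4, e@B1}
  B6:  IN={a@B2, c@B2, c@B4, d@B0, d@B4, e@B1}  OUT={a@B2, c@B2, c@B4, d@B0, d@B4, e@B6}
  B7:  IN={a@B2, c@B2, c@B3, c@B4, d@B0, d@B3, d@B4, e@B1, e@B6}  OUT={a@B7, c@B2, c@B3, c@B4, d@B0, d@B3, d@B4, e@B1, e@B6}

Merge at B4: IN[B4] = OUT[B3] = {a@B2, c@B3, d@B3, e@B1}
Applying B4's transfer function to that IN value gives OUT[B4] (row B4 above).

Answer: {a@B2, c@B4, d@B4, e@B1}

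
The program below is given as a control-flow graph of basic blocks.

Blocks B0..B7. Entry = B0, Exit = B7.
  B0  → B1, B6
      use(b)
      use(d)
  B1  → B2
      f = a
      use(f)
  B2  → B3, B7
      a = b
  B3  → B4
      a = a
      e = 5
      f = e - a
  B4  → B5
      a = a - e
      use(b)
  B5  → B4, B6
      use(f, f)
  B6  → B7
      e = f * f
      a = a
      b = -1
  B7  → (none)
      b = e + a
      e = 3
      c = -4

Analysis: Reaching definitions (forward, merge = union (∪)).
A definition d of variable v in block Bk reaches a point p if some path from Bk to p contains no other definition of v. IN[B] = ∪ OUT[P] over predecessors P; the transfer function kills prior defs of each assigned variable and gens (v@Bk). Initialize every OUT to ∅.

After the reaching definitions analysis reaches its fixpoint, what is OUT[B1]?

Per-block solution:
  B0:  IN={}  OUT={}
  B1:  IN={}  OUT={f@B1}
  B2:  IN={f@B1}  OUT={a@B2, f@B1}
  B3:  IN={a@B2, f@B1}  OUT={a@B3, e@B3, f@B3}
  B4:  IN={a@B3, a@B4, e@B3, f@B3}  OUT={a@B4, e@B3, f@B3}
  B5:  IN={a@B4, e@B3, f@B3}  OUT={a@B4, e@B3, f@B3}
  B6:  IN={a@B4, e@B3, f@B3}  OUT={a@B6, b@B6, e@B6, f@B3}
  B7:  IN={a@B2, a@B6, b@B6, e@B6, f@B1, f@B3}  OUT={a@B2, a@B6, b@B7, c@B7, e@B7, f@B1, f@B3}

Merge at B1: IN[B1] = OUT[B0] = {}
Applying B1's transfer function to that IN value gives OUT[B1] (row B1 above).

Answer: {f@B1}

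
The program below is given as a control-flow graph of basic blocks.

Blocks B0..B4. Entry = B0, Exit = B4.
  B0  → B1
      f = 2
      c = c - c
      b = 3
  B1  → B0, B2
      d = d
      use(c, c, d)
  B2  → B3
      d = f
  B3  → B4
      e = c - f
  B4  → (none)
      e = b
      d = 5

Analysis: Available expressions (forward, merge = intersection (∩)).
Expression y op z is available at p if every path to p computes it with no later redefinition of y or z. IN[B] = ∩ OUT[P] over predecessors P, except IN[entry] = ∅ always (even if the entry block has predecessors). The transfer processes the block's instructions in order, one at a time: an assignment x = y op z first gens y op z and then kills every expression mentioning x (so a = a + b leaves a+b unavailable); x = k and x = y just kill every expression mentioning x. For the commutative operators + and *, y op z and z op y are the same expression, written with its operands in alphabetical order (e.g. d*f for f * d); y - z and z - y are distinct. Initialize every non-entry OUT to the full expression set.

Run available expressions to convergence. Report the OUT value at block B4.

Answer: {c-f}

Working:
Fixpoint table:
  B0: | IN={} | OUT={}
  B1: | IN={} | OUT={}
  B2: | IN={} | OUT={}
  B3: | IN={} | OUT={c-f}
  B4: | IN={c-f} | OUT={c-f}

Merge at B4: IN[B4] = OUT[B3] = {c-f}
Applying B4's transfer function to that IN value gives OUT[B4] (row B4 above).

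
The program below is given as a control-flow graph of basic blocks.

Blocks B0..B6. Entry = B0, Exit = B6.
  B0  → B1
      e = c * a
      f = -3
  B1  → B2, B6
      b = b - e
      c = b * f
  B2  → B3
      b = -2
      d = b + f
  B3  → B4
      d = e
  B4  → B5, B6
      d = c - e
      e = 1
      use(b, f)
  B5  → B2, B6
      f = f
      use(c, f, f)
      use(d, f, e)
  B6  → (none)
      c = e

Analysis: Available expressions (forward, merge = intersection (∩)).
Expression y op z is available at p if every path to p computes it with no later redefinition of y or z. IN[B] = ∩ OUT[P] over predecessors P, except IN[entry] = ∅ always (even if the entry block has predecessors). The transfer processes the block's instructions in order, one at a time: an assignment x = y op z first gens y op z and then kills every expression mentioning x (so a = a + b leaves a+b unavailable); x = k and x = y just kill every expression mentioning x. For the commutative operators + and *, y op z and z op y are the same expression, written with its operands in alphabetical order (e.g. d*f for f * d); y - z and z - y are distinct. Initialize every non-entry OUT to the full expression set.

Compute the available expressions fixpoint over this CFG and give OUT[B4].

Converged values:
  B0:  IN={}  OUT={a*c}
  B1:  IN={a*c}  OUT={b*f}
  B2:  IN={}  OUT={b+f}
  B3:  IN={b+f}  OUT={b+f}
  B4:  IN={b+f}  OUT={b+f}
  B5:  IN={b+f}  OUT={}
  B6:  IN={}  OUT={}

Merge at B4: IN[B4] = OUT[B3] = {b+f}
Applying B4's transfer function to that IN value gives OUT[B4] (row B4 above).

Answer: {b+f}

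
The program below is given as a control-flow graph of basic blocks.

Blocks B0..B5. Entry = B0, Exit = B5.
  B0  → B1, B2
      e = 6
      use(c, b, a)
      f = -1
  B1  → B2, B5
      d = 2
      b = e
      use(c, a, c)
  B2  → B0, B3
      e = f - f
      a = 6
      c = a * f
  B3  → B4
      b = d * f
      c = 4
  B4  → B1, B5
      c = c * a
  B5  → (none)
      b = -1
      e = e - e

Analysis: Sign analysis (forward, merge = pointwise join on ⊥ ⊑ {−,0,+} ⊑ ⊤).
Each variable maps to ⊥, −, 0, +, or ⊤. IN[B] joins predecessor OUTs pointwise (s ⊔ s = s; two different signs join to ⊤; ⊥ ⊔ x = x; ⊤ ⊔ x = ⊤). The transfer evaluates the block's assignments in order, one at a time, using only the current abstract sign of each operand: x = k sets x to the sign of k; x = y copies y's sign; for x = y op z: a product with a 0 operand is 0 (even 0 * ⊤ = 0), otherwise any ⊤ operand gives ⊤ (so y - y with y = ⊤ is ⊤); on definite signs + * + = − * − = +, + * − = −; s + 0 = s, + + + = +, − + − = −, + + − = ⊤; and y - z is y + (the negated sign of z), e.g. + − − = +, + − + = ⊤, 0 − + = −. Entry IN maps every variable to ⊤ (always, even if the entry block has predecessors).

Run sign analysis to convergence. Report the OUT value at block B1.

Answer: {a: ⊤, b: ⊤, c: ⊤, d: +, e: ⊤, f: -}

Trace:
Fixpoint table:
  B0:   IN=(all ⊤)   OUT={e:+, f:-; rest ⊤}
  B1:   IN={f:-; rest ⊤}   OUT={d:+, f:-; rest ⊤}
  B2:   IN={f:-; rest ⊤}   OUT={a:+, c:-, f:-; rest ⊤}
  B3:   IN={a:+, c:-, f:-; rest ⊤}   OUT={a:+, c:+, f:-; rest ⊤}
  B4:   IN={a:+, c:+, f:-; rest ⊤}   OUT={a:+, c:+, f:-; rest ⊤}
  B5:   IN={f:-; rest ⊤}   OUT={b:-, f:-; rest ⊤}

Merge at B1: IN[B1] = OUT[B0] ⊔ OUT[B4] = {a: ⊤, b: ⊤, c: ⊤, d: ⊤, e: ⊤, f: -}
Applying B1's transfer function to that IN value gives OUT[B1] (row B1 above).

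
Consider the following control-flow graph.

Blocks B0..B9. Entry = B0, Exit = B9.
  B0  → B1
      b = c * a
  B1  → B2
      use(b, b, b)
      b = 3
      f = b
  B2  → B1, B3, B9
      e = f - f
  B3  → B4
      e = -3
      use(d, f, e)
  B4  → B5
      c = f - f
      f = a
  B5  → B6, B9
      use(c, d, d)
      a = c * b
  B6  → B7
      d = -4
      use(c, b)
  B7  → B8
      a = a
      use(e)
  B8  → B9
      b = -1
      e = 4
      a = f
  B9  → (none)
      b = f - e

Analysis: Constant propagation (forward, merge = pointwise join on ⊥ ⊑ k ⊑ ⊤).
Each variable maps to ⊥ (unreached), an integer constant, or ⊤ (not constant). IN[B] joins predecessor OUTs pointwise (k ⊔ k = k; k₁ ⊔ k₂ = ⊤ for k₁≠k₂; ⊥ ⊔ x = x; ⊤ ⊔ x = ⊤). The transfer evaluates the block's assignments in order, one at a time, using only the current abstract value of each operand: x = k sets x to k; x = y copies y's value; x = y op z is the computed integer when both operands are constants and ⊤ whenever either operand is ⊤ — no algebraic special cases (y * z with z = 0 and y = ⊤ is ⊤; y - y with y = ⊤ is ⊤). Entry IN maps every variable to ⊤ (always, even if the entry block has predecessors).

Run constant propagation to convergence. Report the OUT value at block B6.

Answer: {a: 0, b: 3, c: 0, d: -4, e: -3, f: ⊤}

Derivation:
Per-block solution:
  B0: | IN=(all ⊤) | OUT=(all ⊤)
  B1: | IN=(all ⊤) | OUT={b:3, f:3; rest ⊤}
  B2: | IN={b:3, f:3; rest ⊤} | OUT={b:3, e:0, f:3; rest ⊤}
  B3: | IN={b:3, e:0, f:3; rest ⊤} | OUT={b:3, e:-3, f:3; rest ⊤}
  B4: | IN={b:3, e:-3, f:3; rest ⊤} | OUT={b:3, c:0, e:-3; rest ⊤}
  B5: | IN={b:3, c:0, e:-3; rest ⊤} | OUT={a:0, b:3, c:0, e:-3; rest ⊤}
  B6: | IN={a:0, b:3, c:0, e:-3; rest ⊤} | OUT={a:0, b:3, c:0, d:-4, e:-3; rest ⊤}
  B7: | IN={a:0, b:3, c:0, d:-4, e:-3; rest ⊤} | OUT={a:0, b:3, c:0, d:-4, e:-3; rest ⊤}
  B8: | IN={a:0, b:3, c:0, d:-4, e:-3; rest ⊤} | OUT={b:-1, c:0, d:-4, e:4; rest ⊤}
  B9: | IN=(all ⊤) | OUT=(all ⊤)

Merge at B6: IN[B6] = OUT[B5] = {a: 0, b: 3, c: 0, d: ⊤, e: -3, f: ⊤}
Applying B6's transfer function to that IN value gives OUT[B6] (row B6 above).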